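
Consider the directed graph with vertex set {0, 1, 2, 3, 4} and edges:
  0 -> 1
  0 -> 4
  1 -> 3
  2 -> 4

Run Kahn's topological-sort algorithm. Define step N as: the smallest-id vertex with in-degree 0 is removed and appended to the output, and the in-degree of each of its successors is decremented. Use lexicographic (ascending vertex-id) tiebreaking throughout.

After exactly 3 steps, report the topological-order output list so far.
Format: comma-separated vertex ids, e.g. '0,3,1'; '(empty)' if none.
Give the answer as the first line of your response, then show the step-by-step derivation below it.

0,1,2

step 1: output 0; order=[0]; indeg=(0,0,0,1,1)
step 2: output 1; order=[0,1]; indeg=(0,0,0,0,1)
step 3: output 2; order=[0,1,2]; indeg=(0,0,0,0,0)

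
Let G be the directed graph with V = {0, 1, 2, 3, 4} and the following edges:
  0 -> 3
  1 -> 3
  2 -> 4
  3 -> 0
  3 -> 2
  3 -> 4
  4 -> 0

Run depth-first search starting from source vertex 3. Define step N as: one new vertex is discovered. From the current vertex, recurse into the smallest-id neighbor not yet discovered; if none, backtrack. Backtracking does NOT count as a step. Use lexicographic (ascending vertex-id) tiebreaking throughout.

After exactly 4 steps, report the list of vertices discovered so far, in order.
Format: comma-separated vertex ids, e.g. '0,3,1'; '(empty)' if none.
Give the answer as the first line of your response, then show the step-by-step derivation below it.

3,0,2,4

step 1: discover 3; path=3; order=3
step 2: discover 0; path=3>0; order=3,0
step 3: discover 2; path=3>2; order=3,0,2
step 4: discover 4; path=3>2>4; order=3,0,2,4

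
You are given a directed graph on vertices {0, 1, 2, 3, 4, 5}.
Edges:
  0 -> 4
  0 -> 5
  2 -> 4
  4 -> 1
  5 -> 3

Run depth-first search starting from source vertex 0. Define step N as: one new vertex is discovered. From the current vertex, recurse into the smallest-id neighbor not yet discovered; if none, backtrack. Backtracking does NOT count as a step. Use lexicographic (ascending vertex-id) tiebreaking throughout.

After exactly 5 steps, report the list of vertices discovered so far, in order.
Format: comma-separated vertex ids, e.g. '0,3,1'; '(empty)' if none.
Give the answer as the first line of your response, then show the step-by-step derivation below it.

0,4,1,5,3

step 1: discover 0; path=0; order=0
step 2: discover 4; path=0>4; order=0,4
step 3: discover 1; path=0>4>1; order=0,4,1
step 4: discover 5; path=0>5; order=0,4,1,5
step 5: discover 3; path=0>5>3; order=0,4,1,5,3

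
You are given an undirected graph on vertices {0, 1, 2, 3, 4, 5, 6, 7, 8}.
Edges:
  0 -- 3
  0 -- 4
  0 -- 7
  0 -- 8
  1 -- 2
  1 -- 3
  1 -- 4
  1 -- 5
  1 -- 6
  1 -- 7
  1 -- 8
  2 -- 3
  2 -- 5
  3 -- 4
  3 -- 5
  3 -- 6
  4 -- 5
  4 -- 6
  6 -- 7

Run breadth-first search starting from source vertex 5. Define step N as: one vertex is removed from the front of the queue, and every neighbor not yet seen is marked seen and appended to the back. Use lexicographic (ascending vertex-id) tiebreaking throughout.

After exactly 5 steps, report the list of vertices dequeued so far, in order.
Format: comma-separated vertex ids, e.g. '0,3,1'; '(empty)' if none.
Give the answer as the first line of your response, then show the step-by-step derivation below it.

5,1,2,3,4

step 1: dequeue 5; queue=[1,2,3,4]; order=5
step 2: dequeue 1; queue=[2,3,4,6,7,8]; order=5,1
step 3: dequeue 2; queue=[3,4,6,7,8]; order=5,1,2
step 4: dequeue 3; queue=[4,6,7,8,0]; order=5,1,2,3
step 5: dequeue 4; queue=[6,7,8,0]; order=5,1,2,3,4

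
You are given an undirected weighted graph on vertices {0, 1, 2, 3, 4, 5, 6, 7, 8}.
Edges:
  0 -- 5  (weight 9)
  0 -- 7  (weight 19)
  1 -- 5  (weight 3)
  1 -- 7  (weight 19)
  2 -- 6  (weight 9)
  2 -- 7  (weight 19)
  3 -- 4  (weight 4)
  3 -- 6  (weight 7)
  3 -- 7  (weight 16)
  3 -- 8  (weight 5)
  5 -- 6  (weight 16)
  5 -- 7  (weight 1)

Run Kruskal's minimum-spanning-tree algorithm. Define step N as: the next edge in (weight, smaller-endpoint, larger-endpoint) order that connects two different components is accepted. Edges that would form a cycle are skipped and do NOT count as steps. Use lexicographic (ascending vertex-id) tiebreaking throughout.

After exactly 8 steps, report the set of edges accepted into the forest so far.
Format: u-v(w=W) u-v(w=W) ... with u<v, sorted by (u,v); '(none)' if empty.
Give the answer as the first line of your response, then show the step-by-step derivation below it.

0-5(w=9) 1-5(w=3) 2-6(w=9) 3-4(w=4) 3-6(w=7) 3-7(w=16) 3-8(w=5) 5-7(w=1)

step 1: add edge 5-7 (w=1); MST = {5-7(w=1)}
step 2: add edge 1-5 (w=3); MST = {1-5(w=3) 5-7(w=1)}
step 3: add edge 3-4 (w=4); MST = {1-5(w=3) 3-4(w=4) 5-7(w=1)}
step 4: add edge 3-8 (w=5); MST = {1-5(w=3) 3-4(w=4) 3-8(w=5) 5-7(w=1)}
step 5: add edge 3-6 (w=7); MST = {1-5(w=3) 3-4(w=4) 3-6(w=7) 3-8(w=5) 5-7(w=1)}
step 6: add edge 0-5 (w=9); MST = {0-5(w=9) 1-5(w=3) 3-4(w=4) 3-6(w=7) 3-8(w=5) 5-7(w=1)}
step 7: add edge 2-6 (w=9); MST = {0-5(w=9) 1-5(w=3) 2-6(w=9) 3-4(w=4) 3-6(w=7) 3-8(w=5) 5-7(w=1)}
step 8: add edge 3-7 (w=16); MST = {0-5(w=9) 1-5(w=3) 2-6(w=9) 3-4(w=4) 3-6(w=7) 3-7(w=16) 3-8(w=5) 5-7(w=1)}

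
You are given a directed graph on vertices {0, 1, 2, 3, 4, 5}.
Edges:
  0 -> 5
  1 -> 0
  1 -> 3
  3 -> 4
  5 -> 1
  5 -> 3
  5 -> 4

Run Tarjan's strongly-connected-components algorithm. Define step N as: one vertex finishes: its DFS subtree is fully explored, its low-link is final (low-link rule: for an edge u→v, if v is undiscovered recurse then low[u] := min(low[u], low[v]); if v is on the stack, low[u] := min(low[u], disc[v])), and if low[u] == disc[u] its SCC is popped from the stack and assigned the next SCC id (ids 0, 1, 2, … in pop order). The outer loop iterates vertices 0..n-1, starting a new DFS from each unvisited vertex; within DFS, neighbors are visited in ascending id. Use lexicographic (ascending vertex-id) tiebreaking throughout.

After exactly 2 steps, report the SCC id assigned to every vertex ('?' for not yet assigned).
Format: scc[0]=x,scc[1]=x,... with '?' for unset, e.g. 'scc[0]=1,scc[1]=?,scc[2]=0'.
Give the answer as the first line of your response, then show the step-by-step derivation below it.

scc[0]=?,scc[1]=?,scc[2]=?,scc[3]=1,scc[4]=0,scc[5]=?

step 1: low=(low[0]=0,low[1]=0,low[2]=?,low[3]=3,low[4]=4,low[5]=1); scc=(scc[0]=?,scc[1]=?,scc[2]=?,scc[3]=?,scc[4]=0,scc[5]=?)
step 2: low=(low[0]=0,low[1]=0,low[2]=?,low[3]=3,low[4]=4,low[5]=1); scc=(scc[0]=?,scc[1]=?,scc[2]=?,scc[3]=1,scc[4]=0,scc[5]=?)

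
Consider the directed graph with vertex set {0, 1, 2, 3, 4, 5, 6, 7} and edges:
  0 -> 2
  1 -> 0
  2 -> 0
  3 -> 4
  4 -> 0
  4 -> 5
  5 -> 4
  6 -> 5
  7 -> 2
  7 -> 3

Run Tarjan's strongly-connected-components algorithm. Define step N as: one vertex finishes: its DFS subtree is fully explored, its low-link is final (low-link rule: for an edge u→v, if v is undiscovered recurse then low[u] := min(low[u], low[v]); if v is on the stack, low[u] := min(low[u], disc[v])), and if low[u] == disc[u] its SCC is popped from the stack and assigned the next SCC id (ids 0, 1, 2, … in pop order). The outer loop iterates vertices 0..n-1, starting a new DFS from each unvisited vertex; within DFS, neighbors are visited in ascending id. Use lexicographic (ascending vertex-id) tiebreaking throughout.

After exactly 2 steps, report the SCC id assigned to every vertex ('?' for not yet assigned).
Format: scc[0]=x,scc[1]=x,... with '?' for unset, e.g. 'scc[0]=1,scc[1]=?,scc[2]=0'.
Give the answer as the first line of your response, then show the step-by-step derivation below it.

scc[0]=0,scc[1]=?,scc[2]=0,scc[3]=?,scc[4]=?,scc[5]=?,scc[6]=?,scc[7]=?

step 1: low=(low[0]=0,low[1]=?,low[2]=0,low[3]=?,low[4]=?,low[5]=?,low[6]=?,low[7]=?); scc=(scc[0]=?,scc[1]=?,scc[2]=?,scc[3]=?,scc[4]=?,scc[5]=?,scc[6]=?,scc[7]=?)
step 2: low=(low[0]=0,low[1]=?,low[2]=0,low[3]=?,low[4]=?,low[5]=?,low[6]=?,low[7]=?); scc=(scc[0]=0,scc[1]=?,scc[2]=0,scc[3]=?,scc[4]=?,scc[5]=?,scc[6]=?,scc[7]=?)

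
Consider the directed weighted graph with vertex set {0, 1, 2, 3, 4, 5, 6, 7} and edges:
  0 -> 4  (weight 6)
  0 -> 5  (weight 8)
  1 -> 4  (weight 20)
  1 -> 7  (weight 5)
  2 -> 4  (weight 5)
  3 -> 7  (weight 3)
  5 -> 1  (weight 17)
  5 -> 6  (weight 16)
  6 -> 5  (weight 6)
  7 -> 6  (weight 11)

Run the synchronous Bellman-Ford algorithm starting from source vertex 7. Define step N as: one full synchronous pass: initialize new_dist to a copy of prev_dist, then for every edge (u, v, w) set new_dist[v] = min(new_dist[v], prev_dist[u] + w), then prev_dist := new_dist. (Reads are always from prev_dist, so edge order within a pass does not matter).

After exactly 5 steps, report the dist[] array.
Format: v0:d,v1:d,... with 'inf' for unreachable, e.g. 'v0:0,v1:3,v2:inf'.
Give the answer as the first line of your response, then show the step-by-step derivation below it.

v0:inf,v1:34,v2:inf,v3:inf,v4:54,v5:17,v6:11,v7:0

step 1: dist = v0:inf,v1:inf,v2:inf,v3:inf,v4:inf,v5:inf,v6:11,v7:0
step 2: dist = v0:inf,v1:inf,v2:inf,v3:inf,v4:inf,v5:17,v6:11,v7:0
step 3: dist = v0:inf,v1:34,v2:inf,v3:inf,v4:inf,v5:17,v6:11,v7:0
step 4: dist = v0:inf,v1:34,v2:inf,v3:inf,v4:54,v5:17,v6:11,v7:0
step 5: dist = v0:inf,v1:34,v2:inf,v3:inf,v4:54,v5:17,v6:11,v7:0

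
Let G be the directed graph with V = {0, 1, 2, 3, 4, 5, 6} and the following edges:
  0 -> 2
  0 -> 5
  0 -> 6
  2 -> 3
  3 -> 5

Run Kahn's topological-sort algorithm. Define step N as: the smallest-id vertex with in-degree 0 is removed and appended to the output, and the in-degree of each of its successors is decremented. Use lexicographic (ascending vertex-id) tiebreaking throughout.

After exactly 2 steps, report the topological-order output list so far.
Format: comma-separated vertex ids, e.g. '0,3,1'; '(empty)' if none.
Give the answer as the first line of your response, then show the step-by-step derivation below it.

0,1

step 1: output 0; order=[0]; indeg=(0,0,0,1,0,1,0)
step 2: output 1; order=[0,1]; indeg=(0,0,0,1,0,1,0)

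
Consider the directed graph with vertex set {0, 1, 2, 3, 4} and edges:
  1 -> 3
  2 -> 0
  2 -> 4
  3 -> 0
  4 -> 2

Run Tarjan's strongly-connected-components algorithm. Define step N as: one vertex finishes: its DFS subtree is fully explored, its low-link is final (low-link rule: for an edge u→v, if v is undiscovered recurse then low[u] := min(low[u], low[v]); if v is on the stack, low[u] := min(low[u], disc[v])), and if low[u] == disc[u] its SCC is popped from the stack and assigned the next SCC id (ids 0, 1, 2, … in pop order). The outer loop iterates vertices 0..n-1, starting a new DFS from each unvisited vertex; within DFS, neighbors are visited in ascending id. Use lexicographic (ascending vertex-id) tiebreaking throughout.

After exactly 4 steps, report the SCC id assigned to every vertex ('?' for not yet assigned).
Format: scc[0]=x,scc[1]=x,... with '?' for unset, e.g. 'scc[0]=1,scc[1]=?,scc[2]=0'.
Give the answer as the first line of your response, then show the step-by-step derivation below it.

scc[0]=0,scc[1]=2,scc[2]=?,scc[3]=1,scc[4]=?

step 1: low=(low[0]=0,low[1]=?,low[2]=?,low[3]=?,low[4]=?); scc=(scc[0]=0,scc[1]=?,scc[2]=?,scc[3]=?,scc[4]=?)
step 2: low=(low[0]=0,low[1]=1,low[2]=?,low[3]=2,low[4]=?); scc=(scc[0]=0,scc[1]=?,scc[2]=?,scc[3]=1,scc[4]=?)
step 3: low=(low[0]=0,low[1]=1,low[2]=?,low[3]=2,low[4]=?); scc=(scc[0]=0,scc[1]=2,scc[2]=?,scc[3]=1,scc[4]=?)
step 4: low=(low[0]=0,low[1]=1,low[2]=3,low[3]=2,low[4]=3); scc=(scc[0]=0,scc[1]=2,scc[2]=?,scc[3]=1,scc[4]=?)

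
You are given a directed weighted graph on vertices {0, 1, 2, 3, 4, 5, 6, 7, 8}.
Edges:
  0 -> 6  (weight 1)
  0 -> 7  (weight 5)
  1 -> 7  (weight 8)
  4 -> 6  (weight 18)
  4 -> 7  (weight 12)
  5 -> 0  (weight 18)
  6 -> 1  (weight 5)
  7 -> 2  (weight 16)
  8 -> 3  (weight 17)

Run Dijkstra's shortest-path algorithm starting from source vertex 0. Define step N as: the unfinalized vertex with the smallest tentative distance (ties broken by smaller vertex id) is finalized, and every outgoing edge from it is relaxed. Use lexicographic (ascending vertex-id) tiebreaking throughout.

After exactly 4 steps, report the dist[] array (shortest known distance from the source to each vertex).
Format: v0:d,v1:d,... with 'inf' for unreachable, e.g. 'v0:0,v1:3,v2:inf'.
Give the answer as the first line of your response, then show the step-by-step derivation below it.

v0:0,v1:6,v2:21,v3:inf,v4:inf,v5:inf,v6:1,v7:5,v8:inf

step 1: dist = v0:0,v1:inf,v2:inf,v3:inf,v4:inf,v5:inf,v6:1,v7:5,v8:inf
step 2: dist = v0:0,v1:6,v2:inf,v3:inf,v4:inf,v5:inf,v6:1,v7:5,v8:inf
step 3: dist = v0:0,v1:6,v2:21,v3:inf,v4:inf,v5:inf,v6:1,v7:5,v8:inf
step 4: dist = v0:0,v1:6,v2:21,v3:inf,v4:inf,v5:inf,v6:1,v7:5,v8:inf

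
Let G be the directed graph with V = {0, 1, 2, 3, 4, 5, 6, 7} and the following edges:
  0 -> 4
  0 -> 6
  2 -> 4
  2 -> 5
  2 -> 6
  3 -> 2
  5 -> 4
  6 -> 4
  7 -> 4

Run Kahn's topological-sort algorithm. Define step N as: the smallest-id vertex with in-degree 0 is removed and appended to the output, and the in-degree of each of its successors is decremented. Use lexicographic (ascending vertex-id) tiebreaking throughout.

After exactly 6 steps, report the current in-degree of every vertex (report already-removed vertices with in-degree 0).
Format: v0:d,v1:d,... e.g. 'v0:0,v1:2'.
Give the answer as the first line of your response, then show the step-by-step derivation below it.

v0:0,v1:0,v2:0,v3:0,v4:1,v5:0,v6:0,v7:0

step 1: output 0; order=[0]; indeg=(0,0,1,0,4,1,1,0)
step 2: output 1; order=[0,1]; indeg=(0,0,1,0,4,1,1,0)
step 3: output 3; order=[0,1,3]; indeg=(0,0,0,0,4,1,1,0)
step 4: output 2; order=[0,1,3,2]; indeg=(0,0,0,0,3,0,0,0)
step 5: output 5; order=[0,1,3,2,5]; indeg=(0,0,0,0,2,0,0,0)
step 6: output 6; order=[0,1,3,2,5,6]; indeg=(0,0,0,0,1,0,0,0)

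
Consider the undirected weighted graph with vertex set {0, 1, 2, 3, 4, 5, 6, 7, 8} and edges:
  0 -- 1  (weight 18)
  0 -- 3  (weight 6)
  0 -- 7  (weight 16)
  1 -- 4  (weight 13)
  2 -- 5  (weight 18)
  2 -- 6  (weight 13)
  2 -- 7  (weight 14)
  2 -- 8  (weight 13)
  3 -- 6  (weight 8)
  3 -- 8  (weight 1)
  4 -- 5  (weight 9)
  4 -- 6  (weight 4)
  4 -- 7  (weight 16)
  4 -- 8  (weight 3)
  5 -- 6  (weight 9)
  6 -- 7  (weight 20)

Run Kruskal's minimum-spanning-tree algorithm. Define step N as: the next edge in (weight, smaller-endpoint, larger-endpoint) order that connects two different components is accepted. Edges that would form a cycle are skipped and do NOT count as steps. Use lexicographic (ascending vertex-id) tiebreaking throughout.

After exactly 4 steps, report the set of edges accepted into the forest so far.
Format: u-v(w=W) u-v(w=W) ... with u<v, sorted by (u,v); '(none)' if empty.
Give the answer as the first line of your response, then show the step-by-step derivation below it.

0-3(w=6) 3-8(w=1) 4-6(w=4) 4-8(w=3)

step 1: add edge 3-8 (w=1); MST = {3-8(w=1)}
step 2: add edge 4-8 (w=3); MST = {3-8(w=1) 4-8(w=3)}
step 3: add edge 4-6 (w=4); MST = {3-8(w=1) 4-6(w=4) 4-8(w=3)}
step 4: add edge 0-3 (w=6); MST = {0-3(w=6) 3-8(w=1) 4-6(w=4) 4-8(w=3)}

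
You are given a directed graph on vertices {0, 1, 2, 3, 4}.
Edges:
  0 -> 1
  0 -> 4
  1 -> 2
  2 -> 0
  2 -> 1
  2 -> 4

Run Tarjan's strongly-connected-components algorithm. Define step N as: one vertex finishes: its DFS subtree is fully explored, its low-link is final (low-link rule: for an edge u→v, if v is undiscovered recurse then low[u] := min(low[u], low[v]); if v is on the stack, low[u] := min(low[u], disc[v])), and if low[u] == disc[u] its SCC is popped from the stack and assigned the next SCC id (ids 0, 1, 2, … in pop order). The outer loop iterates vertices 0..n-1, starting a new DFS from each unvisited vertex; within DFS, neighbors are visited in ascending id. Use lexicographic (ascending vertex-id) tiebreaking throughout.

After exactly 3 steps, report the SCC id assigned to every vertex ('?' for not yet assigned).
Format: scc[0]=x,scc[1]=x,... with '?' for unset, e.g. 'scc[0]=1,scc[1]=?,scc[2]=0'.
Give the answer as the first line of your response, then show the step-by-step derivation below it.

scc[0]=?,scc[1]=?,scc[2]=?,scc[3]=?,scc[4]=0

step 1: low=(low[0]=0,low[1]=1,low[2]=0,low[3]=?,low[4]=3); scc=(scc[0]=?,scc[1]=?,scc[2]=?,scc[3]=?,scc[4]=0)
step 2: low=(low[0]=0,low[1]=1,low[2]=0,low[3]=?,low[4]=3); scc=(scc[0]=?,scc[1]=?,scc[2]=?,scc[3]=?,scc[4]=0)
step 3: low=(low[0]=0,low[1]=0,low[2]=0,low[3]=?,low[4]=3); scc=(scc[0]=?,scc[1]=?,scc[2]=?,scc[3]=?,scc[4]=0)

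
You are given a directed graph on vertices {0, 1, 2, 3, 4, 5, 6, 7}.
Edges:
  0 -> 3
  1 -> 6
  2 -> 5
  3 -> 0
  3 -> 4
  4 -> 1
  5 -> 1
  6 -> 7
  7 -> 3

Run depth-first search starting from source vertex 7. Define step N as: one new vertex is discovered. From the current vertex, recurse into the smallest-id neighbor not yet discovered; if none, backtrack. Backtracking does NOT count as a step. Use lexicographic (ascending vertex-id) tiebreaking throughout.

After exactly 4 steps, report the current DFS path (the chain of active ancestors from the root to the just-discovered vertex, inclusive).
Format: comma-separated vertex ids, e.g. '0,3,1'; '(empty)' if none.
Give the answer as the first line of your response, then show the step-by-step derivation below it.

7,3,4

step 1: discover 7; path=7; order=7
step 2: discover 3; path=7>3; order=7,3
step 3: discover 0; path=7>3>0; order=7,3,0
step 4: discover 4; path=7>3>4; order=7,3,0,4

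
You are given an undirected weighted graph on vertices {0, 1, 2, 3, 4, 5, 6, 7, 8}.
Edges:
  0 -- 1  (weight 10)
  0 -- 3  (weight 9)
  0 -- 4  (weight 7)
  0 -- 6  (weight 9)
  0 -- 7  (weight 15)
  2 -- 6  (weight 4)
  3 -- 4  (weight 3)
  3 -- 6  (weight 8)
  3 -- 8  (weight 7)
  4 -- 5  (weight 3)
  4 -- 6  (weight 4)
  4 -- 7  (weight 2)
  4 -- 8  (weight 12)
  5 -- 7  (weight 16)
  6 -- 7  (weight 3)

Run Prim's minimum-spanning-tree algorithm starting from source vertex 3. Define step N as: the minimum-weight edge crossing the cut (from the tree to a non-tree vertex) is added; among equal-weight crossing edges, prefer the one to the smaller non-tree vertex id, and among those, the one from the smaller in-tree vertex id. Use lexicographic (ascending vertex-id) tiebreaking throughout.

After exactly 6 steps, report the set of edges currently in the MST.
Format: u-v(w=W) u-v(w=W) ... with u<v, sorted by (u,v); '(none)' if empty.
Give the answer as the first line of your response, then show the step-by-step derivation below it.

0-4(w=7) 2-6(w=4) 3-4(w=3) 4-5(w=3) 4-7(w=2) 6-7(w=3)

step 1: add edge 3-4 (w=3); MST = {3-4(w=3)}
step 2: add edge 4-7 (w=2); MST = {3-4(w=3) 4-7(w=2)}
step 3: add edge 4-5 (w=3); MST = {3-4(w=3) 4-5(w=3) 4-7(w=2)}
step 4: add edge 6-7 (w=3); MST = {3-4(w=3) 4-5(w=3) 4-7(w=2) 6-7(w=3)}
step 5: add edge 2-6 (w=4); MST = {2-6(w=4) 3-4(w=3) 4-5(w=3) 4-7(w=2) 6-7(w=3)}
step 6: add edge 0-4 (w=7); MST = {0-4(w=7) 2-6(w=4) 3-4(w=3) 4-5(w=3) 4-7(w=2) 6-7(w=3)}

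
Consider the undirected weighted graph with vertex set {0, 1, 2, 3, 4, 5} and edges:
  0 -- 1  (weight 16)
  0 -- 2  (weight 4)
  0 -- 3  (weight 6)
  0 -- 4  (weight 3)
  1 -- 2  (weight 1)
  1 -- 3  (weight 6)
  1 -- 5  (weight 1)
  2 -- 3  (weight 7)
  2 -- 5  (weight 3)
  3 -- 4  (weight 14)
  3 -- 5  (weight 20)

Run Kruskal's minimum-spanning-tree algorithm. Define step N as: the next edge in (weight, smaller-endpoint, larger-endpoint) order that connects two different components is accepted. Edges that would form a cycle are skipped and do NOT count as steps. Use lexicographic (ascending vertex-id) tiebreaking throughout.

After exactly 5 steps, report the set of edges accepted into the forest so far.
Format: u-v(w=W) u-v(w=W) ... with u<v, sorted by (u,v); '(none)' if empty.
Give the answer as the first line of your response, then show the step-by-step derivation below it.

0-2(w=4) 0-3(w=6) 0-4(w=3) 1-2(w=1) 1-5(w=1)

step 1: add edge 1-2 (w=1); MST = {1-2(w=1)}
step 2: add edge 1-5 (w=1); MST = {1-2(w=1) 1-5(w=1)}
step 3: add edge 0-4 (w=3); MST = {0-4(w=3) 1-2(w=1) 1-5(w=1)}
step 4: add edge 0-2 (w=4); MST = {0-2(w=4) 0-4(w=3) 1-2(w=1) 1-5(w=1)}
step 5: add edge 0-3 (w=6); MST = {0-2(w=4) 0-3(w=6) 0-4(w=3) 1-2(w=1) 1-5(w=1)}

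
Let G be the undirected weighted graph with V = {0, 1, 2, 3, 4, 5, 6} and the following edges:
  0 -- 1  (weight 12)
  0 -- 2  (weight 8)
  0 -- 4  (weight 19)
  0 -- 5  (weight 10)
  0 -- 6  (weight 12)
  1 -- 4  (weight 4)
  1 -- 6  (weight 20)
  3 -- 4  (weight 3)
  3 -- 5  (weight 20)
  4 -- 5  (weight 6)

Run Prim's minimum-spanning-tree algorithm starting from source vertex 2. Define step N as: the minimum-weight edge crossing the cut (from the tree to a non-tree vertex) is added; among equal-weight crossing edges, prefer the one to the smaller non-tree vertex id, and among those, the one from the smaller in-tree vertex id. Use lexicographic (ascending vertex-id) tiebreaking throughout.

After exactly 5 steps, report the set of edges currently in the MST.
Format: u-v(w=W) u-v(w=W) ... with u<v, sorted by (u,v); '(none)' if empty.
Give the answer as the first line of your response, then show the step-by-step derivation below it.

0-2(w=8) 0-5(w=10) 1-4(w=4) 3-4(w=3) 4-5(w=6)

step 1: add edge 0-2 (w=8); MST = {0-2(w=8)}
step 2: add edge 0-5 (w=10); MST = {0-2(w=8) 0-5(w=10)}
step 3: add edge 4-5 (w=6); MST = {0-2(w=8) 0-5(w=10) 4-5(w=6)}
step 4: add edge 3-4 (w=3); MST = {0-2(w=8) 0-5(w=10) 3-4(w=3) 4-5(w=6)}
step 5: add edge 1-4 (w=4); MST = {0-2(w=8) 0-5(w=10) 1-4(w=4) 3-4(w=3) 4-5(w=6)}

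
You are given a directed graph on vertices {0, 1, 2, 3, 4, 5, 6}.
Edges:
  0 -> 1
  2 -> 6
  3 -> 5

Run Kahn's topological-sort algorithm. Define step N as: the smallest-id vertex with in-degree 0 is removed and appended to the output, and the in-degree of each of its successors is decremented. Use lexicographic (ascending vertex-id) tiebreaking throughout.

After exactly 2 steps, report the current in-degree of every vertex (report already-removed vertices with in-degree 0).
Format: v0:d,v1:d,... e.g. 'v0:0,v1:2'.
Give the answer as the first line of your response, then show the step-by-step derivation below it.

v0:0,v1:0,v2:0,v3:0,v4:0,v5:1,v6:1

step 1: output 0; order=[0]; indeg=(0,0,0,0,0,1,1)
step 2: output 1; order=[0,1]; indeg=(0,0,0,0,0,1,1)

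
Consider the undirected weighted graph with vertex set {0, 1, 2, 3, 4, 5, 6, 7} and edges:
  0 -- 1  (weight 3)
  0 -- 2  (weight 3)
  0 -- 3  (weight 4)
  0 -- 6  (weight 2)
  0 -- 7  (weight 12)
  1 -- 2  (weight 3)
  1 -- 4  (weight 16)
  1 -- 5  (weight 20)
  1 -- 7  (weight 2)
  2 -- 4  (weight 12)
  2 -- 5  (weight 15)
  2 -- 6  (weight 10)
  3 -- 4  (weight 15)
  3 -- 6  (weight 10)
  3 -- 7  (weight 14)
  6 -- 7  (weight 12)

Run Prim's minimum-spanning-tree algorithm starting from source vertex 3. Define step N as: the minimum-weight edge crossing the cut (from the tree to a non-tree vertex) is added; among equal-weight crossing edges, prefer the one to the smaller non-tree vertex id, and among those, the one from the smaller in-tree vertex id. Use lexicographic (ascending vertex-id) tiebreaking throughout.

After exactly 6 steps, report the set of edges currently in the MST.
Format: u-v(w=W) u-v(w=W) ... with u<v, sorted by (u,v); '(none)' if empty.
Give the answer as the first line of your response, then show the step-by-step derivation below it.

0-1(w=3) 0-2(w=3) 0-3(w=4) 0-6(w=2) 1-7(w=2) 2-4(w=12)

step 1: add edge 0-3 (w=4); MST = {0-3(w=4)}
step 2: add edge 0-6 (w=2); MST = {0-3(w=4) 0-6(w=2)}
step 3: add edge 0-1 (w=3); MST = {0-1(w=3) 0-3(w=4) 0-6(w=2)}
step 4: add edge 1-7 (w=2); MST = {0-1(w=3) 0-3(w=4) 0-6(w=2) 1-7(w=2)}
step 5: add edge 0-2 (w=3); MST = {0-1(w=3) 0-2(w=3) 0-3(w=4) 0-6(w=2) 1-7(w=2)}
step 6: add edge 2-4 (w=12); MST = {0-1(w=3) 0-2(w=3) 0-3(w=4) 0-6(w=2) 1-7(w=2) 2-4(w=12)}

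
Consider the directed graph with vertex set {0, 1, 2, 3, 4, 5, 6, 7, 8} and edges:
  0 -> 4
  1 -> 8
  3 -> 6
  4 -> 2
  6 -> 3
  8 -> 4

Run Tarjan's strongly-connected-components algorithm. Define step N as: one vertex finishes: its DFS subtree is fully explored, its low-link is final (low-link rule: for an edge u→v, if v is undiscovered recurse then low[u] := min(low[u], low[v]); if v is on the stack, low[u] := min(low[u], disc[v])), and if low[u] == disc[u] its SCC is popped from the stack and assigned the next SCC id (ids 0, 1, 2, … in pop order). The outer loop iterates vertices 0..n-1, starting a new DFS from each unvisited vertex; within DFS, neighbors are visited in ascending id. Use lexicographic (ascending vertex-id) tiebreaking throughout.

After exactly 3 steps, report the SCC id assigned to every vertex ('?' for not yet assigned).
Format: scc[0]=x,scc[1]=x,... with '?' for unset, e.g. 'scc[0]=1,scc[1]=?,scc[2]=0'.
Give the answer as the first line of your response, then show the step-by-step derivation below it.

scc[0]=2,scc[1]=?,scc[2]=0,scc[3]=?,scc[4]=1,scc[5]=?,scc[6]=?,scc[7]=?,scc[8]=?

step 1: low=(low[0]=0,low[1]=?,low[2]=2,low[3]=?,low[4]=1,low[5]=?,low[6]=?,low[7]=?,low[8]=?); scc=(scc[0]=?,scc[1]=?,scc[2]=0,scc[3]=?,scc[4]=?,scc[5]=?,scc[6]=?,scc[7]=?,scc[8]=?)
step 2: low=(low[0]=0,low[1]=?,low[2]=2,low[3]=?,low[4]=1,low[5]=?,low[6]=?,low[7]=?,low[8]=?); scc=(scc[0]=?,scc[1]=?,scc[2]=0,scc[3]=?,scc[4]=1,scc[5]=?,scc[6]=?,scc[7]=?,scc[8]=?)
step 3: low=(low[0]=0,low[1]=?,low[2]=2,low[3]=?,low[4]=1,low[5]=?,low[6]=?,low[7]=?,low[8]=?); scc=(scc[0]=2,scc[1]=?,scc[2]=0,scc[3]=?,scc[4]=1,scc[5]=?,scc[6]=?,scc[7]=?,scc[8]=?)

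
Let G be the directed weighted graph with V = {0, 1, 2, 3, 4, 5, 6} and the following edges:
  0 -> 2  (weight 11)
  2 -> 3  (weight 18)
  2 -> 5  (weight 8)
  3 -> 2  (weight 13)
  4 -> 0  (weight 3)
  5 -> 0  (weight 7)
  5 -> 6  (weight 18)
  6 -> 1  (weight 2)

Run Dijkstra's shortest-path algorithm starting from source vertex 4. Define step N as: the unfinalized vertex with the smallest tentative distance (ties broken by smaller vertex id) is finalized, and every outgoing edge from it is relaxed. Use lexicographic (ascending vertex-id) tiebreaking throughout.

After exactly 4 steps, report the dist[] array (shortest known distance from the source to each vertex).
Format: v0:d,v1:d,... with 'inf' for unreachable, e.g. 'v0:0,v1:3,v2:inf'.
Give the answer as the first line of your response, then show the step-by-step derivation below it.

v0:3,v1:inf,v2:14,v3:32,v4:0,v5:22,v6:40

step 1: dist = v0:3,v1:inf,v2:inf,v3:inf,v4:0,v5:inf,v6:inf
step 2: dist = v0:3,v1:inf,v2:14,v3:inf,v4:0,v5:inf,v6:inf
step 3: dist = v0:3,v1:inf,v2:14,v3:32,v4:0,v5:22,v6:inf
step 4: dist = v0:3,v1:inf,v2:14,v3:32,v4:0,v5:22,v6:40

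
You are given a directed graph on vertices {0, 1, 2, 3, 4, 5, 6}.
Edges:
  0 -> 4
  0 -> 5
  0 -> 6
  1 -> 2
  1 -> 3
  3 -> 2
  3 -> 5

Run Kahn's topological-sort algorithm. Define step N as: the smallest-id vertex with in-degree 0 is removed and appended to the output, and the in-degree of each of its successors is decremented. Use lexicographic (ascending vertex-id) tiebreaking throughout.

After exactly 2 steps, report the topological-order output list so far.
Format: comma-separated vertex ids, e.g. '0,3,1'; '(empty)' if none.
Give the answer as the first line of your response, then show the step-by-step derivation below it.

0,1

step 1: output 0; order=[0]; indeg=(0,0,2,1,0,1,0)
step 2: output 1; order=[0,1]; indeg=(0,0,1,0,0,1,0)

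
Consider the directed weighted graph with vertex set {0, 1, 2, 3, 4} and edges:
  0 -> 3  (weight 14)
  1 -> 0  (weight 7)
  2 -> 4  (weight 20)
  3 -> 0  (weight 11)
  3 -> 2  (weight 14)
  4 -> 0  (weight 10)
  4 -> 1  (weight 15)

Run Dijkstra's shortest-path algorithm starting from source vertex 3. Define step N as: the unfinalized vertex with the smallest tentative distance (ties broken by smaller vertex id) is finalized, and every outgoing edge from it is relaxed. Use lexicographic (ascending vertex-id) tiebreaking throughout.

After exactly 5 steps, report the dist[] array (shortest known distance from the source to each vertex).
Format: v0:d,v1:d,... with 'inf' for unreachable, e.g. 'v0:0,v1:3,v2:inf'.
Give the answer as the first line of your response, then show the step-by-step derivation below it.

v0:11,v1:49,v2:14,v3:0,v4:34

step 1: dist = v0:11,v1:inf,v2:14,v3:0,v4:inf
step 2: dist = v0:11,v1:inf,v2:14,v3:0,v4:inf
step 3: dist = v0:11,v1:inf,v2:14,v3:0,v4:34
step 4: dist = v0:11,v1:49,v2:14,v3:0,v4:34
step 5: dist = v0:11,v1:49,v2:14,v3:0,v4:34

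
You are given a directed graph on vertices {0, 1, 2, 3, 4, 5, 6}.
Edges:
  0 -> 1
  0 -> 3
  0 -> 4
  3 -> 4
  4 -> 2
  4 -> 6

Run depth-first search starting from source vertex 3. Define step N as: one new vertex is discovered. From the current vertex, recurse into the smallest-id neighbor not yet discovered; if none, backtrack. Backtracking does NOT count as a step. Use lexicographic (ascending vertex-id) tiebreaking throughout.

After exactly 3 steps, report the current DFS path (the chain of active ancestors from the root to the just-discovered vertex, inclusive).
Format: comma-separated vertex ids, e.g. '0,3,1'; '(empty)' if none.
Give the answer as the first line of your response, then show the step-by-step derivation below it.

3,4,2

step 1: discover 3; path=3; order=3
step 2: discover 4; path=3>4; order=3,4
step 3: discover 2; path=3>4>2; order=3,4,2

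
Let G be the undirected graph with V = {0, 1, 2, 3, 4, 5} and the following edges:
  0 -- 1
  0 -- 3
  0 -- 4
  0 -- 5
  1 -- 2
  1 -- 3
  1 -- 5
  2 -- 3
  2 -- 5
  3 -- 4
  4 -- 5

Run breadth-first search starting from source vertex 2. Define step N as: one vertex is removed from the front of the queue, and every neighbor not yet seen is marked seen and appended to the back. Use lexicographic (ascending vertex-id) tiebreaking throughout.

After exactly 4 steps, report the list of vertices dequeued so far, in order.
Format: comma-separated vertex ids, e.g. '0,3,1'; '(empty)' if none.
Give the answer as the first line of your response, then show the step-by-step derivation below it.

2,1,3,5

step 1: dequeue 2; queue=[1,3,5]; order=2
step 2: dequeue 1; queue=[3,5,0]; order=2,1
step 3: dequeue 3; queue=[5,0,4]; order=2,1,3
step 4: dequeue 5; queue=[0,4]; order=2,1,3,5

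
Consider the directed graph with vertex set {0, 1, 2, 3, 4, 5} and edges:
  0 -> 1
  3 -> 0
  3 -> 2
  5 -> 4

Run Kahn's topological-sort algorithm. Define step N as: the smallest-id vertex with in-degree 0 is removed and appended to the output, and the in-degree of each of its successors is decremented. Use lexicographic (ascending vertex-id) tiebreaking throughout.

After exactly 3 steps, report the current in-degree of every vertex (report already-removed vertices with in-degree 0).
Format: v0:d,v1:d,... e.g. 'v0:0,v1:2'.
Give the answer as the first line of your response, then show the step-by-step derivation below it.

v0:0,v1:0,v2:0,v3:0,v4:1,v5:0

step 1: output 3; order=[3]; indeg=(0,1,0,0,1,0)
step 2: output 0; order=[3,0]; indeg=(0,0,0,0,1,0)
step 3: output 1; order=[3,0,1]; indeg=(0,0,0,0,1,0)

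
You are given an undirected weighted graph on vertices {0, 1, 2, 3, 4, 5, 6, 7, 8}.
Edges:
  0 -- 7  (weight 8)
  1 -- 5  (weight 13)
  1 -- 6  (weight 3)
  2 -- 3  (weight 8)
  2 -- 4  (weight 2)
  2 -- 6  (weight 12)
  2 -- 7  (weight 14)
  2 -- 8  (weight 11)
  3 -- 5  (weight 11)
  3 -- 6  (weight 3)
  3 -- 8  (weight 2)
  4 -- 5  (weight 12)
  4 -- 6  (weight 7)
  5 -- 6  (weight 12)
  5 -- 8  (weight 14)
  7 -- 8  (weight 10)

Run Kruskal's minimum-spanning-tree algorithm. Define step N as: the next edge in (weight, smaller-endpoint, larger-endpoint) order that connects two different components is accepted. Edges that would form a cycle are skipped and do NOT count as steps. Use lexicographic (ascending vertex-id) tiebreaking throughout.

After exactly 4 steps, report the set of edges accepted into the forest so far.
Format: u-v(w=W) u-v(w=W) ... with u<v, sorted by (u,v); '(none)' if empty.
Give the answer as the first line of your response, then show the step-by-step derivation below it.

1-6(w=3) 2-4(w=2) 3-6(w=3) 3-8(w=2)

step 1: add edge 2-4 (w=2); MST = {2-4(w=2)}
step 2: add edge 3-8 (w=2); MST = {2-4(w=2) 3-8(w=2)}
step 3: add edge 1-6 (w=3); MST = {1-6(w=3) 2-4(w=2) 3-8(w=2)}
step 4: add edge 3-6 (w=3); MST = {1-6(w=3) 2-4(w=2) 3-6(w=3) 3-8(w=2)}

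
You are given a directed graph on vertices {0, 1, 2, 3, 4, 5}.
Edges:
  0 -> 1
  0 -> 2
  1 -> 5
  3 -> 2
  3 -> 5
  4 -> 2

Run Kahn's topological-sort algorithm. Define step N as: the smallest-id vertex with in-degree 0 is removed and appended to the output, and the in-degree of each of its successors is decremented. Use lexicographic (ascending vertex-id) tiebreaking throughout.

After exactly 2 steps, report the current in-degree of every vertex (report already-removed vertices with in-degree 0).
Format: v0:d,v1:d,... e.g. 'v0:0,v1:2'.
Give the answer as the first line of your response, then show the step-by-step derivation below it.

v0:0,v1:0,v2:2,v3:0,v4:0,v5:1

step 1: output 0; order=[0]; indeg=(0,0,2,0,0,2)
step 2: output 1; order=[0,1]; indeg=(0,0,2,0,0,1)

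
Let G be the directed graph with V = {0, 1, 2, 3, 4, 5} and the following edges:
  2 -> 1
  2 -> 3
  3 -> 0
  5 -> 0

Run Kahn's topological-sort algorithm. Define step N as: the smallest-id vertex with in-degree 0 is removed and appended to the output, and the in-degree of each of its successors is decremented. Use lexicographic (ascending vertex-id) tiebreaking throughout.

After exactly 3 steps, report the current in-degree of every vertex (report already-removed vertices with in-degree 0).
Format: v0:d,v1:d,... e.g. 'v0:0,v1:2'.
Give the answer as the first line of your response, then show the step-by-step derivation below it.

v0:1,v1:0,v2:0,v3:0,v4:0,v5:0

step 1: output 2; order=[2]; indeg=(2,0,0,0,0,0)
step 2: output 1; order=[2,1]; indeg=(2,0,0,0,0,0)
step 3: output 3; order=[2,1,3]; indeg=(1,0,0,0,0,0)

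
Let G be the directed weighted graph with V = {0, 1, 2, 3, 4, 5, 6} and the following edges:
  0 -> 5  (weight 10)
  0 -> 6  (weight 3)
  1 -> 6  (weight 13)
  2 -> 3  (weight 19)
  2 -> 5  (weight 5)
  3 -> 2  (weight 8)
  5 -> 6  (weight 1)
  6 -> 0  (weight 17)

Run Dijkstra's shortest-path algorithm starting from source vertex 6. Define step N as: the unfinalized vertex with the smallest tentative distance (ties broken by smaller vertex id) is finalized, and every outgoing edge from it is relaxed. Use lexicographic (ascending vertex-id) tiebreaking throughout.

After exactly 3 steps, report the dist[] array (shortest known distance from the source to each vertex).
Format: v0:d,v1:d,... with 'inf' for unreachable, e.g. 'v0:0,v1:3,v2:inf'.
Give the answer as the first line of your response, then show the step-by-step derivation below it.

v0:17,v1:inf,v2:inf,v3:inf,v4:inf,v5:27,v6:0

step 1: dist = v0:17,v1:inf,v2:inf,v3:inf,v4:inf,v5:inf,v6:0
step 2: dist = v0:17,v1:inf,v2:inf,v3:inf,v4:inf,v5:27,v6:0
step 3: dist = v0:17,v1:inf,v2:inf,v3:inf,v4:inf,v5:27,v6:0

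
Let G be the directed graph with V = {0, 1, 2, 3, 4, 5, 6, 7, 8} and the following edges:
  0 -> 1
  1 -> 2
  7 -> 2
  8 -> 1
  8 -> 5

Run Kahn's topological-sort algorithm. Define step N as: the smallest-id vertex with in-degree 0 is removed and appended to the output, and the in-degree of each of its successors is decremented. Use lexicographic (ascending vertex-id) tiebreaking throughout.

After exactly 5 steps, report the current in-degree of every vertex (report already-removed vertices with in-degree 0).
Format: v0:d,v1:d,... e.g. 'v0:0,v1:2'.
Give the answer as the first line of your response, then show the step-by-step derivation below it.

v0:0,v1:1,v2:1,v3:0,v4:0,v5:1,v6:0,v7:0,v8:0

step 1: output 0; order=[0]; indeg=(0,1,2,0,0,1,0,0,0)
step 2: output 3; order=[0,3]; indeg=(0,1,2,0,0,1,0,0,0)
step 3: output 4; order=[0,3,4]; indeg=(0,1,2,0,0,1,0,0,0)
step 4: output 6; order=[0,3,4,6]; indeg=(0,1,2,0,0,1,0,0,0)
step 5: output 7; order=[0,3,4,6,7]; indeg=(0,1,1,0,0,1,0,0,0)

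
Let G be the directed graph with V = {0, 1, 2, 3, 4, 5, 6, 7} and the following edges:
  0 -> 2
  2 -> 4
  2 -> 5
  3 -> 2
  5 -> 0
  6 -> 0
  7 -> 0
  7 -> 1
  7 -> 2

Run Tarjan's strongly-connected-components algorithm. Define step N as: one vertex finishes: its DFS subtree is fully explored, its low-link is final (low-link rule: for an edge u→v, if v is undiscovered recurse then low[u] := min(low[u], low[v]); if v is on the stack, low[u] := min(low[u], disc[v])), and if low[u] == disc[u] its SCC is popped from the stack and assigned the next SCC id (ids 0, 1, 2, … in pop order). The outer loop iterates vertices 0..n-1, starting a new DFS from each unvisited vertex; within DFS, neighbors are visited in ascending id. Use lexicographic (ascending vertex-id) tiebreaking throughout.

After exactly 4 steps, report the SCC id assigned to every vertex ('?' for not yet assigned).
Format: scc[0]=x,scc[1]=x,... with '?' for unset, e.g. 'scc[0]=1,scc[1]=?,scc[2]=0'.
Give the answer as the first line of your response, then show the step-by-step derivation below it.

scc[0]=1,scc[1]=?,scc[2]=1,scc[3]=?,scc[4]=0,scc[5]=1,scc[6]=?,scc[7]=?

step 1: low=(low[0]=0,low[1]=?,low[2]=1,low[3]=?,low[4]=2,low[5]=?,low[6]=?,low[7]=?); scc=(scc[0]=?,scc[1]=?,scc[2]=?,scc[3]=?,scc[4]=0,scc[5]=?,scc[6]=?,scc[7]=?)
step 2: low=(low[0]=0,low[1]=?,low[2]=1,low[3]=?,low[4]=2,low[5]=0,low[6]=?,low[7]=?); scc=(scc[0]=?,scc[1]=?,scc[2]=?,scc[3]=?,scc[4]=0,scc[5]=?,scc[6]=?,scc[7]=?)
step 3: low=(low[0]=0,low[1]=?,low[2]=0,low[3]=?,low[4]=2,low[5]=0,low[6]=?,low[7]=?); scc=(scc[0]=?,scc[1]=?,scc[2]=?,scc[3]=?,scc[4]=0,scc[5]=?,scc[6]=?,scc[7]=?)
step 4: low=(low[0]=0,low[1]=?,low[2]=0,low[3]=?,low[4]=2,low[5]=0,low[6]=?,low[7]=?); scc=(scc[0]=1,scc[1]=?,scc[2]=1,scc[3]=?,scc[4]=0,scc[5]=1,scc[6]=?,scc[7]=?)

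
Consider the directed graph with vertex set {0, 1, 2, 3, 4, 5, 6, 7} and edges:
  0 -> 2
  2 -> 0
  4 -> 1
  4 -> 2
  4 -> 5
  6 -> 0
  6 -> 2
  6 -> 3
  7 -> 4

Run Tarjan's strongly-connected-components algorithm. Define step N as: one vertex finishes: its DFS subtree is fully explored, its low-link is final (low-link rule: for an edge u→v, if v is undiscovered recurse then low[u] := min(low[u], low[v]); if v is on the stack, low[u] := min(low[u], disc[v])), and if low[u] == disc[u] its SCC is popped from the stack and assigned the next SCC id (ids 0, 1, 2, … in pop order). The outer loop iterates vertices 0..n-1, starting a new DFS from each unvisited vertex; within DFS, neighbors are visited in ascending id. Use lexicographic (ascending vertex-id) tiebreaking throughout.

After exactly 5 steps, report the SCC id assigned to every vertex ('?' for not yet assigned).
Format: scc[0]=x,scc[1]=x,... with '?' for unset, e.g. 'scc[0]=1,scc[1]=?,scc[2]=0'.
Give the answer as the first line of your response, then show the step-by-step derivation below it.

scc[0]=0,scc[1]=1,scc[2]=0,scc[3]=2,scc[4]=?,scc[5]=3,scc[6]=?,scc[7]=?

step 1: low=(low[0]=0,low[1]=?,low[2]=0,low[3]=?,low[4]=?,low[5]=?,low[6]=?,low[7]=?); scc=(scc[0]=?,scc[1]=?,scc[2]=?,scc[3]=?,scc[4]=?,scc[5]=?,scc[6]=?,scc[7]=?)
step 2: low=(low[0]=0,low[1]=?,low[2]=0,low[3]=?,low[4]=?,low[5]=?,low[6]=?,low[7]=?); scc=(scc[0]=0,scc[1]=?,scc[2]=0,scc[3]=?,scc[4]=?,scc[5]=?,scc[6]=?,scc[7]=?)
step 3: low=(low[0]=0,low[1]=2,low[2]=0,low[3]=?,low[4]=?,low[5]=?,low[6]=?,low[7]=?); scc=(scc[0]=0,scc[1]=1,scc[2]=0,scc[3]=?,scc[4]=?,scc[5]=?,scc[6]=?,scc[7]=?)
step 4: low=(low[0]=0,low[1]=2,low[2]=0,low[3]=3,low[4]=?,low[5]=?,low[6]=?,low[7]=?); scc=(scc[0]=0,scc[1]=1,scc[2]=0,scc[3]=2,scc[4]=?,scc[5]=?,scc[6]=?,scc[7]=?)
step 5: low=(low[0]=0,low[1]=2,low[2]=0,low[3]=3,low[4]=4,low[5]=5,low[6]=?,low[7]=?); scc=(scc[0]=0,scc[1]=1,scc[2]=0,scc[3]=2,scc[4]=?,scc[5]=3,scc[6]=?,scc[7]=?)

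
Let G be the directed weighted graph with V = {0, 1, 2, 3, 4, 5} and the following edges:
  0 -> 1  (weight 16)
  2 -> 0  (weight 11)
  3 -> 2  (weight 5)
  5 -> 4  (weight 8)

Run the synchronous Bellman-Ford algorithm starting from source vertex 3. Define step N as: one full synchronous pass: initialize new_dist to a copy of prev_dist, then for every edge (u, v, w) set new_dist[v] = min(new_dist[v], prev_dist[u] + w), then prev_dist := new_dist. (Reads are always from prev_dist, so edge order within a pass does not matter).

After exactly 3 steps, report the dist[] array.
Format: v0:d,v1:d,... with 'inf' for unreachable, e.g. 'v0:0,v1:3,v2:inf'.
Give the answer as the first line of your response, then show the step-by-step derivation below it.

v0:16,v1:32,v2:5,v3:0,v4:inf,v5:inf

step 1: dist = v0:inf,v1:inf,v2:5,v3:0,v4:inf,v5:inf
step 2: dist = v0:16,v1:inf,v2:5,v3:0,v4:inf,v5:inf
step 3: dist = v0:16,v1:32,v2:5,v3:0,v4:inf,v5:inf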